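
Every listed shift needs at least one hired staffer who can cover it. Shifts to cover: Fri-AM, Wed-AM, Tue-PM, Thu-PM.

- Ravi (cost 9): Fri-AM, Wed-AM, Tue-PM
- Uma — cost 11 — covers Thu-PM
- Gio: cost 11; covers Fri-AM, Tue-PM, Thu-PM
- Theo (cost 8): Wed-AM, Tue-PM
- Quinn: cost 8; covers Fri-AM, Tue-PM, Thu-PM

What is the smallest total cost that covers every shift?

This is an integer covering problem.
Choose Theo and Quinn: together they cover Fri-AM, Wed-AM, Tue-PM, Thu-PM — every shift.
Total cost: 8 + 8 = 16.

16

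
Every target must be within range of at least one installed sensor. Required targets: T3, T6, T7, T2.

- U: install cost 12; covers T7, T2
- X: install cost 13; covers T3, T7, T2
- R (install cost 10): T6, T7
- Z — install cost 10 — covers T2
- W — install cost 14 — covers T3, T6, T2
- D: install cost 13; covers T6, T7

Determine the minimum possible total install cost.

Choose X and R: together they cover T3, T6, T7, T2 — every target.
Total install cost: 13 + 10 = 23.
No cover costs less than 23.

23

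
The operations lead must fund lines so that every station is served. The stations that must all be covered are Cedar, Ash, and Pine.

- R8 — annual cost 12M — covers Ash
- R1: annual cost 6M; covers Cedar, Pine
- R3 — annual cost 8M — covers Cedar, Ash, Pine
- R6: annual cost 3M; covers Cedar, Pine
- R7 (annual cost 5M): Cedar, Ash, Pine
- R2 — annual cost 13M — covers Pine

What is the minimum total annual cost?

The greedy cost-per-new-station heuristic would pick R6 and R7 for 8, but a cheaper cover exists.
R7 alone covers Cedar, Ash, Pine — every station.
Total annual cost: 5.
No cover costs less than 5.

5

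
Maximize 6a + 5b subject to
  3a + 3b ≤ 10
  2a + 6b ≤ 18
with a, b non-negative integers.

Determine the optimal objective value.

18

Relaxing integrality, the LP optimum is 20.00 at (a,b) = (3.33, 0), which is not an integer point.
(a,b)=(3,0): 3·3+3·0=9≤10, 2·3+6·0=6≤18, objective 18.
(a,b)=(2,1): 3·2+3·1=9≤10, 2·2+6·1=10≤18, objective 17.
(a,b)=(2,0): 3·2+3·0=6≤10, 2·2+6·0=4≤18, objective 12.
No feasible integer point exceeds 18.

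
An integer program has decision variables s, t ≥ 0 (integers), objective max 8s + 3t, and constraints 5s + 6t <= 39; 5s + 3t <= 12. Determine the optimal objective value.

Relaxing integrality, the LP optimum is 19.20 at (s,t) = (2.4, 0), which is not an integer point.
(s,t)=(2,0): 5·2+6·0=10≤39, 5·2+3·0=10≤12, objective 16.
(s,t)=(1,1): 5·1+6·1=11≤39, 5·1+3·1=8≤12, objective 11.
(s,t)=(1,0): 5·1+6·0=5≤39, 5·1+3·0=5≤12, objective 8.
No feasible integer point exceeds 16.

16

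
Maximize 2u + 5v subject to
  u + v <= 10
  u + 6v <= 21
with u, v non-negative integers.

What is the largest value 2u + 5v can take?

26

(u,v)=(8,2): 1·8+1·2=10≤10, 1·8+6·2=20≤21, objective 26.
(u,v)=(7,2): 1·7+1·2=9≤10, 1·7+6·2=19≤21, objective 24.
(u,v)=(9,1): 1·9+1·1=10≤10, 1·9+6·1=15≤21, objective 23.
(u,v)=(6,2): 1·6+1·2=8≤10, 1·6+6·2=18≤21, objective 22.
The best lattice point is (8,2), giving 26.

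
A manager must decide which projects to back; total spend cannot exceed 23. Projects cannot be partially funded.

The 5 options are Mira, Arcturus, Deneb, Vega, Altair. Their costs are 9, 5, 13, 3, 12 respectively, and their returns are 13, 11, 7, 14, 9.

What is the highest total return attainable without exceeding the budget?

Allowing fractional choices, the relaxed optimum would be about 42.5, but projects are indivisible.
Arcturus + Vega + Altair: cost 5 + 3 + 12 = 20 ≤ 23, return 11 + 14 + 9 = 34.
Mira + Arcturus + Vega: cost 9 + 5 + 3 = 17 ≤ 23, return 13 + 11 + 14 = 38.
Best is Mira, Arcturus, and Vega with total return 38.

38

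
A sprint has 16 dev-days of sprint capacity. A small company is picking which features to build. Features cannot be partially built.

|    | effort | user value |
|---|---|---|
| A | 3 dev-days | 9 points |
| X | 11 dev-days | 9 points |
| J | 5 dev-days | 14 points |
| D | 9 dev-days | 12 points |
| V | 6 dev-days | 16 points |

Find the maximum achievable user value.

Take A, J, and V: effort 3 + 5 + 6 = 14 ≤ 16, user value 9 + 14 + 16 = 39.
No other feasible combination does better.

39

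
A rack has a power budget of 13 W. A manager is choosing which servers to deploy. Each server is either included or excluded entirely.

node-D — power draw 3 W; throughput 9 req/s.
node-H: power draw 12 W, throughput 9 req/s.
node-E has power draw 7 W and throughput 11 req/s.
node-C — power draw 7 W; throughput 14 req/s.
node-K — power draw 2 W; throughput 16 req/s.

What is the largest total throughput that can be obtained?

39

node-D + node-C + node-K: power draw 3 + 7 + 2 = 12 ≤ 13, throughput 9 + 14 + 16 = 39.
node-C + node-K: power draw 7 + 2 = 9 ≤ 13, throughput 14 + 16 = 30.
node-D + node-E + node-K: power draw 3 + 7 + 2 = 12 ≤ 13, throughput 9 + 11 + 16 = 36.
Best is node-D, node-C, and node-K with total throughput 39.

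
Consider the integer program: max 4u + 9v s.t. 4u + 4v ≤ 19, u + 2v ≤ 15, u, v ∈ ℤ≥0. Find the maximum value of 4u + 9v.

36

(u,v)=(0,4) is feasible, giving 36.
(u,v)=(1,3) is feasible, giving 31.
The best lattice point is (0,4), giving 36.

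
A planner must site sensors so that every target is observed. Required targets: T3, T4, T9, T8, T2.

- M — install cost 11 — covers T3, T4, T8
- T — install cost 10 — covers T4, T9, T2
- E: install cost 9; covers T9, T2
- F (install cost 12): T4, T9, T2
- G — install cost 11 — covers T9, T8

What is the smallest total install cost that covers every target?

20

The greedy cost-per-new-target heuristic would pick T and M for 21, but a cheaper cover exists.
Choose M and E: together they cover T3, T4, T9, T8, T2 — every target.
Total install cost: 11 + 9 = 20.
No cover costs less than 20.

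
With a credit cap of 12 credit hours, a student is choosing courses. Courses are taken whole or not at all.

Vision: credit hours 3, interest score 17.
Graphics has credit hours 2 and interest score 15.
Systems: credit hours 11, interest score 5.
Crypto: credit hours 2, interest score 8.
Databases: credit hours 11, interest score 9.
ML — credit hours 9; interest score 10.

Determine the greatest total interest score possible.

40

Vision + Graphics + Crypto: credit hours 3 + 2 + 2 = 7 ≤ 12, interest score 17 + 15 + 8 = 40.
Vision + ML: credit hours 3 + 9 = 12 ≤ 12, interest score 17 + 10 = 27.
Vision + Graphics: credit hours 3 + 2 = 5 ≤ 12, interest score 17 + 15 = 32.
Best is Vision, Graphics, and Crypto with total interest score 40.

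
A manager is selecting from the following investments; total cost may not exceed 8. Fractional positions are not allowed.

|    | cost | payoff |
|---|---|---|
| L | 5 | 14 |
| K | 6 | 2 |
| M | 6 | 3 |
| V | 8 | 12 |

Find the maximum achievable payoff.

V: cost 8 ≤ 8, payoff 12.
L: cost 5 ≤ 8, payoff 14.
M: cost 6 ≤ 8, payoff 3.
Best is L with total payoff 14.

14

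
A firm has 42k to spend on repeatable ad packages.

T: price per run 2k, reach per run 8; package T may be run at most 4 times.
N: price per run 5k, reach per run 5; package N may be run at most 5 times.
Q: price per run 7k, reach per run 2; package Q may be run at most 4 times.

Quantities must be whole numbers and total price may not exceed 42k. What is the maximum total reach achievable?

59

T has the best ratio (8/2); taking only T gives at most 4×8 = 32 (stopped by the supply cap of 4).
Mixing does better — 4×T, 5×N, and 1×Q: price 40 ≤ 42, reach 4·8 + 5·5 + 1·2 = 59.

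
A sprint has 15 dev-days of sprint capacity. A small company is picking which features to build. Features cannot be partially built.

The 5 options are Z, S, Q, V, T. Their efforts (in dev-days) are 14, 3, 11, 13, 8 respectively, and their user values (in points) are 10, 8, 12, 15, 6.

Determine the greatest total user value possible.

Treat it as a binary knapsack problem.
Take S and Q: effort 3 + 11 = 14 ≤ 15, user value 8 + 12 = 20.
No other feasible combination does better.

20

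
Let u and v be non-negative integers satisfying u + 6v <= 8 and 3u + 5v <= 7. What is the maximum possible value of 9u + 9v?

(u,v)=(2,0): 1·2+6·0=2≤8, 3·2+5·0=6≤7, objective 18.
(u,v)=(1,0): 1·1+6·0=1≤8, 3·1+5·0=3≤7, objective 9.
No feasible integer point exceeds 18.

18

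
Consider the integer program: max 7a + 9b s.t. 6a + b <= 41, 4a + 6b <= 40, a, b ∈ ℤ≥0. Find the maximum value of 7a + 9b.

64

Relaxing integrality, the LP optimum is 66.44 at (a,b) = (6.44, 2.38), which is not an integer point.
(a,b)=(4,4): 6·4+1·4=28≤41, 4·4+6·4=40≤40, objective 64.
(a,b)=(5,3): 6·5+1·3=33≤41, 4·5+6·3=38≤40, objective 62.
(a,b)=(6,2): 6·6+1·2=38≤41, 4·6+6·2=36≤40, objective 60.
Maximum is 64 at (a,b)=(4,4).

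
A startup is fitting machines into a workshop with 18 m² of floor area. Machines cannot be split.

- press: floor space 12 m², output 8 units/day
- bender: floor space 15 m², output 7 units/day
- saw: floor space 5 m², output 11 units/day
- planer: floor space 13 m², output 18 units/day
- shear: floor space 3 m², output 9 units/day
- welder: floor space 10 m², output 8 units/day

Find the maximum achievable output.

This is an integer program with binary decision variables.
Take saw and planer: floor space 5 + 13 = 18 ≤ 18, output 11 + 18 = 29.
No other feasible combination does better.

29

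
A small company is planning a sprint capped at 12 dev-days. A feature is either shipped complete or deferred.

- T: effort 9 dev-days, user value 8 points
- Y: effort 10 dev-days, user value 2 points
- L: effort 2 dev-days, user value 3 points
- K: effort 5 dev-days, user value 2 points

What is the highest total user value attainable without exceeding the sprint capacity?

Treat it as a binary knapsack problem.
L + K: effort 2 + 5 = 7 ≤ 12, user value 3 + 2 = 5.
T: effort 9 ≤ 12, user value 8.
T + L: effort 9 + 2 = 11 ≤ 12, user value 8 + 3 = 11.
Best is T and L with total user value 11.

11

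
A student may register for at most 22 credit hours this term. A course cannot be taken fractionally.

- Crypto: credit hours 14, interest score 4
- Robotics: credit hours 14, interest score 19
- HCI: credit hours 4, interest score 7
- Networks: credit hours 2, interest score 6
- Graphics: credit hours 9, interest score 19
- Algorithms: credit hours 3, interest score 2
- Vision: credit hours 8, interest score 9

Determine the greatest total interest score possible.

Networks + Graphics + Algorithms + Vision: credit hours 2 + 9 + 3 + 8 = 22 ≤ 22, interest score 6 + 19 + 2 + 9 = 36.
HCI + Graphics + Vision: credit hours 4 + 9 + 8 = 21 ≤ 22, interest score 7 + 19 + 9 = 35.
HCI + Networks + Graphics + Algorithms: credit hours 4 + 2 + 9 + 3 = 18 ≤ 22, interest score 7 + 6 + 19 + 2 = 34.
Best is Networks, Graphics, Algorithms, and Vision with total interest score 36.

36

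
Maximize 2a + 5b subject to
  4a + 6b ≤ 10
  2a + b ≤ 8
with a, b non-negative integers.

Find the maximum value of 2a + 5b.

Relaxing integrality, the LP optimum is 8.33 at (a,b) = (0, 1.67), which is not an integer point.
(a,b)=(1,1) is feasible, giving 7.
(a,b)=(0,1) is feasible, giving 5.
(a,b)=(2,0) is feasible, giving 4.
(a,b)=(1,0) is feasible, giving 2.
The best lattice point is (1,1), giving 7.

7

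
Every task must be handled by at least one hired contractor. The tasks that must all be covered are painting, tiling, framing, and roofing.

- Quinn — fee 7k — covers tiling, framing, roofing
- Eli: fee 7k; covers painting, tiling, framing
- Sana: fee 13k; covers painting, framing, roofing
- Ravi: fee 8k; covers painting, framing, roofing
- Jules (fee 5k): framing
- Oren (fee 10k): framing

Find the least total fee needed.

14

Choose Quinn and Eli: together they cover painting, tiling, framing, roofing — every task.
Total fee: 7 + 7 = 14.
No cover costs less than 14.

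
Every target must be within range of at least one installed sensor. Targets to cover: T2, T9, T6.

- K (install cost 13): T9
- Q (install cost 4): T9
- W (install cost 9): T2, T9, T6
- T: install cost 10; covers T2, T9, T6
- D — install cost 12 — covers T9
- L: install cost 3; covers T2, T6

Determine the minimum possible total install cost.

Choose Q and L: together they cover T2, T9, T6 — every target.
Total install cost: 4 + 3 = 7.
No cover costs less than 7.

7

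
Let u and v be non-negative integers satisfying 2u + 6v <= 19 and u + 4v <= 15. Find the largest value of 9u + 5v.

The continuous relaxation peaks at (9.5, 0) with value 85.50; rounding to a feasible lattice point costs some objective.
(u,v)=(9,0): 2·9+6·0=18≤19, 1·9+4·0=9≤15, objective 81.
(u,v)=(8,0): 2·8+6·0=16≤19, 1·8+4·0=8≤15, objective 72.
No feasible integer point exceeds 81.

81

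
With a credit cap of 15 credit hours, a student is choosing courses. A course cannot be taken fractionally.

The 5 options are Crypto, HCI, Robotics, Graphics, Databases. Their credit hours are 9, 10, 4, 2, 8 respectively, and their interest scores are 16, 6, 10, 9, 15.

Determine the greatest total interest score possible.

This is a 0-1 knapsack instance.
Allowing fractional choices, the relaxed optimum would be about 35.8, but courses are indivisible.
Crypto + Robotics + Graphics: credit hours 9 + 4 + 2 = 15 ≤ 15, interest score 16 + 10 + 9 = 35.
Robotics + Graphics + Databases: credit hours 4 + 2 + 8 = 14 ≤ 15, interest score 10 + 9 + 15 = 34.
Best is Crypto, Robotics, and Graphics with total interest score 35.

35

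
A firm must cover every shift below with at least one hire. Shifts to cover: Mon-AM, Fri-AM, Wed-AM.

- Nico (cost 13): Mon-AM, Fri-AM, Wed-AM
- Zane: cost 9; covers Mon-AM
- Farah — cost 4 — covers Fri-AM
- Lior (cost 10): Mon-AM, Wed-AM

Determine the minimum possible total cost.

The greedy cost-per-new-shift heuristic would pick Farah and Lior for 14, but a cheaper cover exists.
Nico alone covers Mon-AM, Fri-AM, Wed-AM — every shift.
Total cost: 13.
No cover costs less than 13.

13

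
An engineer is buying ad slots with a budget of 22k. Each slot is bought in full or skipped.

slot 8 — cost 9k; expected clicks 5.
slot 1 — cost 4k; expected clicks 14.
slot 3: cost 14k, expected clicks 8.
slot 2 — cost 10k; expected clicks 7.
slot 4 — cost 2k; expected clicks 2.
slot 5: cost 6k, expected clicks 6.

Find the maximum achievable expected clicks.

29

This is an integer program with binary decision variables.
slot 1 + slot 2 + slot 5: cost 4 + 10 + 6 = 20 ≤ 22, expected clicks 14 + 7 + 6 = 27.
slot 1 + slot 2 + slot 4 + slot 5: cost 4 + 10 + 2 + 6 = 22 ≤ 22, expected clicks 14 + 7 + 2 + 6 = 29.
Best is slot 1, slot 2, slot 4, and slot 5 with total expected clicks 29.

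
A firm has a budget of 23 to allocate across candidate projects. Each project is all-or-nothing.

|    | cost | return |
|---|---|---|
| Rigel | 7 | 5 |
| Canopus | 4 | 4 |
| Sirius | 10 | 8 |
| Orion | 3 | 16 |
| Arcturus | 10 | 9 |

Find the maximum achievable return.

Canopus + Orion + Arcturus: cost 4 + 3 + 10 = 17 ≤ 23, return 4 + 16 + 9 = 29.
Rigel + Orion + Arcturus: cost 7 + 3 + 10 = 20 ≤ 23, return 5 + 16 + 9 = 30.
Sirius + Orion + Arcturus: cost 10 + 3 + 10 = 23 ≤ 23, return 8 + 16 + 9 = 33.
Best is Sirius, Orion, and Arcturus with total return 33.

33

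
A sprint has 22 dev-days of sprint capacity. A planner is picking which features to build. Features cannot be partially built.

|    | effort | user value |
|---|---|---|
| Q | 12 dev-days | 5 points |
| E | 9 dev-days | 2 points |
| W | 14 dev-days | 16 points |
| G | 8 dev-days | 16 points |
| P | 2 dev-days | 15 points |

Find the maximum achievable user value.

Take Q, G, and P: effort 12 + 8 + 2 = 22 ≤ 22, user value 5 + 16 + 15 = 36.
No other feasible combination does better.

36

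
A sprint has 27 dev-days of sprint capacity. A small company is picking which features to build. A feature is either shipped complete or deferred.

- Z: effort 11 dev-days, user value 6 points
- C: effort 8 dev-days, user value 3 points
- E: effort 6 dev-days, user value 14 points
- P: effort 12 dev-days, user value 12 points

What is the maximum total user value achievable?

Treat it as a binary knapsack problem.
Z + C + E: effort 11 + 8 + 6 = 25 ≤ 27, user value 6 + 3 + 14 = 23.
E + P: effort 6 + 12 = 18 ≤ 27, user value 14 + 12 = 26.
C + E + P: effort 8 + 6 + 12 = 26 ≤ 27, user value 3 + 14 + 12 = 29.
Best is C, E, and P with total user value 29.

29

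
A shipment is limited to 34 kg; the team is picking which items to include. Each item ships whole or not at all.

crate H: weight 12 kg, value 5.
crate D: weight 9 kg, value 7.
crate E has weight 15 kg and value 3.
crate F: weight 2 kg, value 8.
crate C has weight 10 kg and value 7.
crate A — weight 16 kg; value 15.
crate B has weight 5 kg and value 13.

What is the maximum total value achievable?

43

Allowing fractional choices, the relaxed optimum would be about 44.4, but items are indivisible.
crate D + crate F + crate A + crate B: weight 9 + 2 + 16 + 5 = 32 ≤ 34, value 7 + 8 + 15 + 13 = 43.
crate F + crate C + crate A + crate B: weight 2 + 10 + 16 + 5 = 33 ≤ 34, value 8 + 7 + 15 + 13 = 43.
crate F + crate A + crate B: weight 2 + 16 + 5 = 23 ≤ 34, value 8 + 15 + 13 = 36.
The maximum value is 43; one optimal choice is crate D, crate F, crate A, and crate B.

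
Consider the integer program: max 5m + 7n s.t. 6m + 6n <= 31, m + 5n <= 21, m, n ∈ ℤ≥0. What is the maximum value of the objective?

33

(m,n)=(1,4): 6·1+6·4=30≤31, 1·1+5·4=21≤21, objective 33.
(m,n)=(2,3): 6·2+6·3=30≤31, 1·2+5·3=17≤21, objective 31.
Maximum is 33 at (m,n)=(1,4).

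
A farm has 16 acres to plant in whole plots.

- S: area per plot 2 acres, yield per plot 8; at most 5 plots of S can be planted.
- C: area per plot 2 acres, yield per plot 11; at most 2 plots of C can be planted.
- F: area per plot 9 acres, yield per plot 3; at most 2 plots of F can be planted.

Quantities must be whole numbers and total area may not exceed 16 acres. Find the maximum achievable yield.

C has the best ratio (11/2); taking only C gives at most 2×11 = 22 (stopped by the supply cap of 2).
Mixing does better — 5×S and 2×C: area 14 ≤ 16, yield 5·8 + 2·11 = 62.

62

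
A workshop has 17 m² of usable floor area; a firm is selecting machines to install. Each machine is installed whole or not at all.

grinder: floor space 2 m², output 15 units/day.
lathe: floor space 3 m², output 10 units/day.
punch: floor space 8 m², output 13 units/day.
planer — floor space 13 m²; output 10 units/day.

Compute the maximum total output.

38

Treat it as a binary knapsack problem.
Allowing fractional choices, the relaxed optimum would be about 41.1, but machines are indivisible.
grinder + lathe + punch: floor space 2 + 3 + 8 = 13 ≤ 17, output 15 + 10 + 13 = 38.
grinder + punch: floor space 2 + 8 = 10 ≤ 17, output 15 + 13 = 28.
Best is grinder, lathe, and punch with total output 38.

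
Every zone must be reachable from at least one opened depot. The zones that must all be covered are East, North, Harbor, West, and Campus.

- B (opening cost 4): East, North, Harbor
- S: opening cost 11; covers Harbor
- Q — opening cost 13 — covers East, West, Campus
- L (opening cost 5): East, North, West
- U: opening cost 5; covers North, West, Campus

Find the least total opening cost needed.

Choose B and U: together they cover East, North, Harbor, West, Campus — every zone.
Total opening cost: 4 + 5 = 9.
No cover costs less than 9.

9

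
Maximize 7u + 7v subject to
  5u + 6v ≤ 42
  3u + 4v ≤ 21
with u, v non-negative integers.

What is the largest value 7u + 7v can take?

49

(u,v)=(7,0) is feasible, giving 49.
(u,v)=(6,0) is feasible, giving 42.
No feasible integer point exceeds 49.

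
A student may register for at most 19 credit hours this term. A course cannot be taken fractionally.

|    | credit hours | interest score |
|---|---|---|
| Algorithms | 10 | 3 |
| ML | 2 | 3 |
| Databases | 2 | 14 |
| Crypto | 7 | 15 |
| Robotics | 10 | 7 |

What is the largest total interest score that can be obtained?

36

Databases + Crypto + Robotics: credit hours 2 + 7 + 10 = 19 ≤ 19, interest score 14 + 15 + 7 = 36.
ML + Databases + Crypto: credit hours 2 + 2 + 7 = 11 ≤ 19, interest score 3 + 14 + 15 = 32.
Best is Databases, Crypto, and Robotics with total interest score 36.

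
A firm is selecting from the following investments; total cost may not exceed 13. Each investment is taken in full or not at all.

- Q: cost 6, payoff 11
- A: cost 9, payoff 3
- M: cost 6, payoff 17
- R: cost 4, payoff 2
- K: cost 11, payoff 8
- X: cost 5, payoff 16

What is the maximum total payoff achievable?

33

Allowing fractional choices, the relaxed optimum would be about 36.7, but investments are indivisible.
Q + X: cost 6 + 5 = 11 ≤ 13, payoff 11 + 16 = 27.
Q + M: cost 6 + 6 = 12 ≤ 13, payoff 11 + 17 = 28.
M + X: cost 6 + 5 = 11 ≤ 13, payoff 17 + 16 = 33.
Best is M and X with total payoff 33.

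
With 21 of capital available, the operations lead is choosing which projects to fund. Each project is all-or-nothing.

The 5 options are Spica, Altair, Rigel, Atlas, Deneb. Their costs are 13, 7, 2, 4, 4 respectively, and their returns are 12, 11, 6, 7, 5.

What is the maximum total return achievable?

Take Altair, Rigel, Atlas, and Deneb: cost 7 + 2 + 4 + 4 = 17 ≤ 21, return 11 + 6 + 7 + 5 = 29.
No other feasible combination does better.

29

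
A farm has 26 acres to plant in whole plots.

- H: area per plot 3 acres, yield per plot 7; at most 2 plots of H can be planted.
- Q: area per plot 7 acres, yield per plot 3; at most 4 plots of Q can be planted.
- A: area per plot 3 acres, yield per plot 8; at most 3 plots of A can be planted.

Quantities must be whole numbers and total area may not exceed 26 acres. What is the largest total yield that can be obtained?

41

This is a bounded integer knapsack.
Take 2×H, 1×Q, and 3×A: area 22 ≤ 26, yield 2·7 + 1·3 + 3·8 = 41.
A has the best ratio (8/3) and is taken to its limit of 3; remaining capacity is filled optimally with the others.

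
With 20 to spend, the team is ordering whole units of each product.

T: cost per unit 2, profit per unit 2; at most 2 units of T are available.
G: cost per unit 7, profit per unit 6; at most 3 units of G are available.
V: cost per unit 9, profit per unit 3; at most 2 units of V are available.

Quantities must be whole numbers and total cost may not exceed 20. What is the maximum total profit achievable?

1×T and 2×G: cost 16 ≤ 20, profit 1·2 + 2·6 = 14.
2×T and 2×G: cost 18 ≤ 20, profit 2·2 + 2·6 = 16.
Best is 16.

16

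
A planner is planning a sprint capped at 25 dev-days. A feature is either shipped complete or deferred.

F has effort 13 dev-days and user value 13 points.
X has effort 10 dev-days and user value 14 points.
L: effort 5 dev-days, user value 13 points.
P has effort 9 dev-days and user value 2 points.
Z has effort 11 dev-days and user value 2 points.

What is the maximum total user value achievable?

Take X, L, and P: effort 10 + 5 + 9 = 24 ≤ 25, user value 14 + 13 + 2 = 29.
No other feasible combination does better.

29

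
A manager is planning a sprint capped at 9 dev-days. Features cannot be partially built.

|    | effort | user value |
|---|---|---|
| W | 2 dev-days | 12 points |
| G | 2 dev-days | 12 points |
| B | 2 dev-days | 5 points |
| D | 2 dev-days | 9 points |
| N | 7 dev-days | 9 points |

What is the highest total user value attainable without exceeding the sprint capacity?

Treat it as a binary knapsack problem.
W + G + B + D: effort 2 + 2 + 2 + 2 = 8 ≤ 9, user value 12 + 12 + 5 + 9 = 38.
W + G + D: effort 2 + 2 + 2 = 6 ≤ 9, user value 12 + 12 + 9 = 33.
Best is W, G, B, and D with total user value 38.

38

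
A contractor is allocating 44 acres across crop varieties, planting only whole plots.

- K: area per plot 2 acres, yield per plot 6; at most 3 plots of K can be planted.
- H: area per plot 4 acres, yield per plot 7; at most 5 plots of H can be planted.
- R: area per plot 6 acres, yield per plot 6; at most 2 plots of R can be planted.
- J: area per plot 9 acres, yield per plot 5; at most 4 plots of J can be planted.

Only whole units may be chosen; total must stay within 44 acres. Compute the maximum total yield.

3×K, 5×H, and 2×R: area 38 ≤ 44, yield 3·6 + 5·7 + 2·6 = 65.
3×K, 5×H, 1×R, and 1×J: area 41 ≤ 44, yield 3·6 + 5·7 + 1·6 + 1·5 = 64.
Best is 65.

65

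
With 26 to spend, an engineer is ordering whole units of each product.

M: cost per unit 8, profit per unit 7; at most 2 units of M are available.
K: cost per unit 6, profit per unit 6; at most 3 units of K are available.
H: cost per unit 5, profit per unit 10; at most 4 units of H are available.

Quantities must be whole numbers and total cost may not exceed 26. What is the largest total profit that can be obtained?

46

H has the best ratio (10/5); taking only H gives at most 4×10 = 40 (stopped by the supply cap of 4).
Mixing does better — 1×K and 4×H: cost 26 ≤ 26, profit 1·6 + 4·10 = 46.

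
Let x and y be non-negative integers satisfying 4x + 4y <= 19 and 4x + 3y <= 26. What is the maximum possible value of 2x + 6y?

24

The continuous relaxation peaks at (0, 4.75) with value 28.50; rounding to a feasible lattice point costs some objective.
(x,y)=(0,4): 4·0+4·4=16≤19, 4·0+3·4=12≤26, objective 24.
(x,y)=(1,3): 4·1+4·3=16≤19, 4·1+3·3=13≤26, objective 20.
(x,y)=(0,3): 4·0+4·3=12≤19, 4·0+3·3=9≤26, objective 18.
The best lattice point is (0,4), giving 24.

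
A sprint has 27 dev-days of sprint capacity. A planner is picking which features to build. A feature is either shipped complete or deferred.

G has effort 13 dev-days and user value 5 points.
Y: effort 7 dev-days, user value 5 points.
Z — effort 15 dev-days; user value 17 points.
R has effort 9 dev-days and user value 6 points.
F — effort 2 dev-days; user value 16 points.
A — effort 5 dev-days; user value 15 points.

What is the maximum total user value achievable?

Take Z, F, and A: effort 15 + 2 + 5 = 22 ≤ 27, user value 17 + 16 + 15 = 48.
No other feasible combination does better.

48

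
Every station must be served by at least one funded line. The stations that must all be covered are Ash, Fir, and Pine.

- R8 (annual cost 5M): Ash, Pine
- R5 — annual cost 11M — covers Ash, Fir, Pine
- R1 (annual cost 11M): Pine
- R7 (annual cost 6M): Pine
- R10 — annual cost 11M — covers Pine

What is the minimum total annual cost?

R5 alone covers Ash, Fir, Pine — every station.
Total annual cost: 11.

11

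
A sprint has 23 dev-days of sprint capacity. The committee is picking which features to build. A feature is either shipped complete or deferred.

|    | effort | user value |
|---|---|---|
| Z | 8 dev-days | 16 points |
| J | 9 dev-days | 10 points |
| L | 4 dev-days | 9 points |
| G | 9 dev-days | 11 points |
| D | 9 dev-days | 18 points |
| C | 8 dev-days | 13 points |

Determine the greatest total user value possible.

Take Z, L, and D: effort 8 + 4 + 9 = 21 ≤ 23, user value 16 + 9 + 18 = 43.
No other feasible combination does better.

43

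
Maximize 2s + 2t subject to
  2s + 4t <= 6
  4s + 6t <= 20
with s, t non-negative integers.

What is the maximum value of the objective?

(s,t)=(3,0): 2·3+4·0=6≤6, 4·3+6·0=12≤20, objective 6.
(s,t)=(2,0): 2·2+4·0=4≤6, 4·2+6·0=8≤20, objective 4.
No feasible integer point exceeds 6.

6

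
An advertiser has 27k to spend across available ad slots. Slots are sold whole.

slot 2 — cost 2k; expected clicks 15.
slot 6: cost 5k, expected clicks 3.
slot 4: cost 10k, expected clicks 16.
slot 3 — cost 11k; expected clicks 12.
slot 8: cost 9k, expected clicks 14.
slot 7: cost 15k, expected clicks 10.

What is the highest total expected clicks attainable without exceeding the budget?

Treat it as a binary knapsack problem.
slot 2 + slot 6 + slot 4 + slot 8: cost 2 + 5 + 10 + 9 = 26 ≤ 27, expected clicks 15 + 3 + 16 + 14 = 48.
slot 2 + slot 4 + slot 8: cost 2 + 10 + 9 = 21 ≤ 27, expected clicks 15 + 16 + 14 = 45.
Best is slot 2, slot 6, slot 4, and slot 8 with total expected clicks 48.

48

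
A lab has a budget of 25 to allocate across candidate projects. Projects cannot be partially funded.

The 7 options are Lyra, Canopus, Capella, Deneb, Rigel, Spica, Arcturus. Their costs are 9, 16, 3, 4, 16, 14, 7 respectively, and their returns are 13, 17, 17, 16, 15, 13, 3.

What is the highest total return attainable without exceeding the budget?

50

This is an integer program with binary decision variables.
Lyra + Capella + Deneb + Arcturus: cost 9 + 3 + 4 + 7 = 23 ≤ 25, return 13 + 17 + 16 + 3 = 49.
Capella + Deneb + Rigel: cost 3 + 4 + 16 = 23 ≤ 25, return 17 + 16 + 15 = 48.
Canopus + Capella + Deneb: cost 16 + 3 + 4 = 23 ≤ 25, return 17 + 17 + 16 = 50.
Best is Canopus, Capella, and Deneb with total return 50.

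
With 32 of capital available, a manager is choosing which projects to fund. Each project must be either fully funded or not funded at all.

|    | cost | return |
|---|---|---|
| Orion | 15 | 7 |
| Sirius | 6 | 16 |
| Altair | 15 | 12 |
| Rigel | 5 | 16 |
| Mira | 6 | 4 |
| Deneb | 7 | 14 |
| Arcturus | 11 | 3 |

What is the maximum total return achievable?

50

Allowing fractional choices, the relaxed optimum would be about 57.2, but projects are indivisible.
Sirius + Rigel + Deneb + Arcturus: cost 6 + 5 + 7 + 11 = 29 ≤ 32, return 16 + 16 + 14 + 3 = 49.
Sirius + Altair + Rigel + Mira: cost 6 + 15 + 5 + 6 = 32 ≤ 32, return 16 + 12 + 16 + 4 = 48.
Sirius + Rigel + Mira + Deneb: cost 6 + 5 + 6 + 7 = 24 ≤ 32, return 16 + 16 + 4 + 14 = 50.
Best is Sirius, Rigel, Mira, and Deneb with total return 50.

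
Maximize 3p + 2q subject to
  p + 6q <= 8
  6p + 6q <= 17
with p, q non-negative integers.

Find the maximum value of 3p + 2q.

(p,q)=(2,0): 1·2+6·0=2≤8, 6·2+6·0=12≤17, objective 6.
(p,q)=(1,1): 1·1+6·1=7≤8, 6·1+6·1=12≤17, objective 5.
(p,q)=(1,0): 1·1+6·0=1≤8, 6·1+6·0=6≤17, objective 3.
No feasible integer point exceeds 6.

6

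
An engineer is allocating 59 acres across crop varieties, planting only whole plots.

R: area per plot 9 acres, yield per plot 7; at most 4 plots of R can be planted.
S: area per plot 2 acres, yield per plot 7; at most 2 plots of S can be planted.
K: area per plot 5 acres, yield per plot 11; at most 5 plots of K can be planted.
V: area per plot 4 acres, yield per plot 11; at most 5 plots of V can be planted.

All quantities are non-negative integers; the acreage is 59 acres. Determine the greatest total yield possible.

131

S has the best ratio (7/2); taking only S gives at most 2×7 = 14 (stopped by the supply cap of 2).
Mixing does better — 1×R, 2×S, 5×K, and 5×V: area 58 ≤ 59, yield 1·7 + 2·7 + 5·11 + 5·11 = 131.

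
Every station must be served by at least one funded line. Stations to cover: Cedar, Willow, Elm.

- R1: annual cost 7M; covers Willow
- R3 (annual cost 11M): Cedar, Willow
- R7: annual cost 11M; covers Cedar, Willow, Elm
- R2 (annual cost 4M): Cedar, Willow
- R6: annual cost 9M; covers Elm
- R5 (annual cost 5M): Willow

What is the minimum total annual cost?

11

R7 alone covers Cedar, Willow, Elm — every station.
Total annual cost: 11.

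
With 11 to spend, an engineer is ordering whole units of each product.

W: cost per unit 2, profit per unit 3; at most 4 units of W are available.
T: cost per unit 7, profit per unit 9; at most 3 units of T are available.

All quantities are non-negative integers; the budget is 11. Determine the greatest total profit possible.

15

Take 2×W and 1×T: cost 11 ≤ 11, profit 2·3 + 1·9 = 15.
No other integer combination yields more.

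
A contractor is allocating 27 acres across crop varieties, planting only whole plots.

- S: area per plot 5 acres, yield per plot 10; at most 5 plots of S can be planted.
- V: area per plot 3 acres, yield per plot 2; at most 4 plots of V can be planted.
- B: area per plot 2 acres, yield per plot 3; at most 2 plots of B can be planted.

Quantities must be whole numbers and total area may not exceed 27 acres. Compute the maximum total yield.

53

S has the best ratio (10/5); taking only S gives at most 5×10 = 50 (stopped by the area limit).
Mixing does better — 5×S and 1×B: area 27 ≤ 27, yield 5·10 + 1·3 = 53.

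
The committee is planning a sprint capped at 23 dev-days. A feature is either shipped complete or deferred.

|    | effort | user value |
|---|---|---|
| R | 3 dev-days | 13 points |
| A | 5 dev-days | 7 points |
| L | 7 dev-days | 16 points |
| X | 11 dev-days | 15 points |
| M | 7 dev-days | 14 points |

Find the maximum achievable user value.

50

This is an integer program with binary decision variables.
R + L + X: effort 3 + 7 + 11 = 21 ≤ 23, user value 13 + 16 + 15 = 44.
R + A + L + M: effort 3 + 5 + 7 + 7 = 22 ≤ 23, user value 13 + 7 + 16 + 14 = 50.
R + L + M: effort 3 + 7 + 7 = 17 ≤ 23, user value 13 + 16 + 14 = 43.
Best is R, A, L, and M with total user value 50.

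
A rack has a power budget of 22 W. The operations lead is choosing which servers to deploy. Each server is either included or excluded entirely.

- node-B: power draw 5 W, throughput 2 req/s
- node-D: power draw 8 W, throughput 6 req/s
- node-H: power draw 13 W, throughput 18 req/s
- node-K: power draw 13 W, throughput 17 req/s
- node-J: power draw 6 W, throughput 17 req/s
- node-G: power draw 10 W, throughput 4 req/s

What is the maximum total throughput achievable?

Treat it as a binary knapsack problem.
Allowing fractional choices, the relaxed optimum would be about 38.9, but servers are indivisible.
node-K + node-J: power draw 13 + 6 = 19 ≤ 22, throughput 17 + 17 = 34.
node-B + node-D + node-J: power draw 5 + 8 + 6 = 19 ≤ 22, throughput 2 + 6 + 17 = 25.
node-H + node-J: power draw 13 + 6 = 19 ≤ 22, throughput 18 + 17 = 35.
Best is node-H and node-J with total throughput 35.

35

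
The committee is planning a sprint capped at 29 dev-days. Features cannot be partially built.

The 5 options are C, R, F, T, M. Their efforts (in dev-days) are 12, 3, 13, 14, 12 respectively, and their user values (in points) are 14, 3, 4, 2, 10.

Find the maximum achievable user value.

Take C, R, and M: effort 12 + 3 + 12 = 27 ≤ 29, user value 14 + 3 + 10 = 27.
No other feasible combination does better.

27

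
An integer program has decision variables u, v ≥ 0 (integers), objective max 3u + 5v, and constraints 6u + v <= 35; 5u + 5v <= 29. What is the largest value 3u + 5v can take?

25

Relaxing integrality, the LP optimum is 29.00 at (u,v) = (0, 5.8), which is not an integer point.
(u,v)=(0,5): 6·0+1·5=5≤35, 5·0+5·5=25≤29, objective 25.
(u,v)=(1,4): 6·1+1·4=10≤35, 5·1+5·4=25≤29, objective 23.
(u,v)=(0,4): 6·0+1·4=4≤35, 5·0+5·4=20≤29, objective 20.
The best lattice point is (0,5), giving 25.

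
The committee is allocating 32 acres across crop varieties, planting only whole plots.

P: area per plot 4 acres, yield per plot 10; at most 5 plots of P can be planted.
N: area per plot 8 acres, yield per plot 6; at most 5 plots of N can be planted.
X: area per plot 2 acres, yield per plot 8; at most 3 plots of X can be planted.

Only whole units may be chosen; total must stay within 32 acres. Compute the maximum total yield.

74

5×P and 3×X: area 26 ≤ 32, yield 5·10 + 3·8 = 74.
5×P, 1×N, and 2×X: area 32 ≤ 32, yield 5·10 + 1·6 + 2·8 = 72.
Best is 74.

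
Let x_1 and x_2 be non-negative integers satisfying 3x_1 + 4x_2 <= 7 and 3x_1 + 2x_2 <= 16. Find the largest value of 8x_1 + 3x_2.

Relaxing integrality, the LP optimum is 18.67 at (x_1,x_2) = (2.33, 0), which is not an integer point.
(x_1,x_2)=(2,0): 3·2+4·0=6≤7, 3·2+2·0=6≤16, objective 16.
(x_1,x_2)=(1,1): 3·1+4·1=7≤7, 3·1+2·1=5≤16, objective 11.
(x_1,x_2)=(1,0): 3·1+4·0=3≤7, 3·1+2·0=3≤16, objective 8.
No feasible integer point exceeds 16.

16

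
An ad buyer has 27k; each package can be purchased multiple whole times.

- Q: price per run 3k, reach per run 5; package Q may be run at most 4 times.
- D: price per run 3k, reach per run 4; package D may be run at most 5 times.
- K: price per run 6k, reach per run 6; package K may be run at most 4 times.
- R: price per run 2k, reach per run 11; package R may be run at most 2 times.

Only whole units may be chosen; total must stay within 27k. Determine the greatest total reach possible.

R has the best ratio (11/2); taking only R gives at most 2×11 = 22 (stopped by the supply cap of 2).
Mixing does better — 4×Q, 3×D, and 2×R: price 25 ≤ 27, reach 4·5 + 3·4 + 2·11 = 54.

54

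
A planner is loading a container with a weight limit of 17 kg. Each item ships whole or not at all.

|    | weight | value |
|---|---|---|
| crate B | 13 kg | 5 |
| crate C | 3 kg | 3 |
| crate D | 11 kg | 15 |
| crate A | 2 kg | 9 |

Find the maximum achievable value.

Treat it as a binary knapsack problem.
Allowing fractional choices, the relaxed optimum would be about 27.4, but items are indivisible.
crate C + crate D + crate A: weight 3 + 11 + 2 = 16 ≤ 17, value 3 + 15 + 9 = 27.
crate C + crate D: weight 3 + 11 = 14 ≤ 17, value 3 + 15 = 18.
crate D + crate A: weight 11 + 2 = 13 ≤ 17, value 15 + 9 = 24.
Best is crate C, crate D, and crate A with total value 27.

27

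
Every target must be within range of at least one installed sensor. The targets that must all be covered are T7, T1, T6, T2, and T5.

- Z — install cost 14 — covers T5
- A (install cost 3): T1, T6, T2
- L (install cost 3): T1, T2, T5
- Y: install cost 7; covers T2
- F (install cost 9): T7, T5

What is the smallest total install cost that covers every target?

The greedy cost-per-new-target heuristic would pick A, L, and F for 15, but a cheaper cover exists.
Choose A and F: together they cover T7, T1, T6, T2, T5 — every target.
Total install cost: 3 + 9 = 12.
No cover costs less than 12.

12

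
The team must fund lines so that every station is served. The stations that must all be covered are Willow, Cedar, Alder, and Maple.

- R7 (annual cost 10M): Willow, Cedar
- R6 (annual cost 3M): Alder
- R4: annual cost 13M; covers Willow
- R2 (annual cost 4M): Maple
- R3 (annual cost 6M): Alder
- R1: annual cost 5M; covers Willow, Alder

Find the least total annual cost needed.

17

The greedy cost-per-new-station heuristic would pick R1, R2, and R7 for 19, but a cheaper cover exists.
Choose R7, R6, and R2: together they cover Willow, Cedar, Alder, Maple — every station.
Total annual cost: 10 + 3 + 4 = 17.
No cover costs less than 17.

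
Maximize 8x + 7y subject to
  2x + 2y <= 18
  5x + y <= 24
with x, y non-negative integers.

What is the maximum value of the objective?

The continuous relaxation peaks at (3.75, 5.25) with value 66.75; rounding to a feasible lattice point costs some objective.
(x,y)=(3,6): 2·3+2·6=18≤18, 5·3+1·6=21≤24, objective 66.
(x,y)=(2,7): 2·2+2·7=18≤18, 5·2+1·7=17≤24, objective 65.
(x,y)=(4,4): 2·4+2·4=16≤18, 5·4+1·4=24≤24, objective 60.
No feasible integer point exceeds 66.

66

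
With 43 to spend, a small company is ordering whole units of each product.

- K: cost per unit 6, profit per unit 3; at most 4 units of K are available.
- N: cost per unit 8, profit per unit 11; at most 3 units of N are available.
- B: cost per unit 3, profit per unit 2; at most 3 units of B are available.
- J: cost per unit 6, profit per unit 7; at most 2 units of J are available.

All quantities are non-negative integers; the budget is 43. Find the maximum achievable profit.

N has the best ratio (11/8); taking only N gives at most 3×11 = 33 (stopped by the supply cap of 3).
Mixing does better — 3×N, 2×B, and 2×J: cost 42 ≤ 43, profit 3·11 + 2·2 + 2·7 = 51.

51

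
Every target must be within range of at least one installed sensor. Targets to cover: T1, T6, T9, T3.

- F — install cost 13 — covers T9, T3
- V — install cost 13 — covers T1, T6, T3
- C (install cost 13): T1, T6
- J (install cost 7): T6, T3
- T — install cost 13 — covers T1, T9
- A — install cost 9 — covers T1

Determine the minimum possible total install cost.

20

Choose J and T: together they cover T1, T6, T9, T3 — every target.
Total install cost: 7 + 13 = 20.
No cover costs less than 20.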